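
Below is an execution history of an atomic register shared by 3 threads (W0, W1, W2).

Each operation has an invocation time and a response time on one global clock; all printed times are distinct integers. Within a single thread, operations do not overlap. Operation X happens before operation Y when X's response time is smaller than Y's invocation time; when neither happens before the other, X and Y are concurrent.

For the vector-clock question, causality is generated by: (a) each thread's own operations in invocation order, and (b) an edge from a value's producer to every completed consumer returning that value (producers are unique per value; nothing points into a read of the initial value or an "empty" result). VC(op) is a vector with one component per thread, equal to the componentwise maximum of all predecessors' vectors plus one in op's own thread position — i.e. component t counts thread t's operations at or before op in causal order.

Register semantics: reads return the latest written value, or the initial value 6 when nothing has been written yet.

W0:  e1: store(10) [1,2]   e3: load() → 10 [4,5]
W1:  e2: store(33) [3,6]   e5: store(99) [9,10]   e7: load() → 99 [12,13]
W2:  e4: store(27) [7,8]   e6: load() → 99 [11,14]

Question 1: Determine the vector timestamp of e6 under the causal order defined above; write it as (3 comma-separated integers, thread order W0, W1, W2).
Answer: (0, 2, 2)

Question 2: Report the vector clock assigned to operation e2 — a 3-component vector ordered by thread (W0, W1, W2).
Answer: (0, 1, 0)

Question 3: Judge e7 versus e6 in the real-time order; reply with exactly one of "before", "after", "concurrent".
Answer: concurrent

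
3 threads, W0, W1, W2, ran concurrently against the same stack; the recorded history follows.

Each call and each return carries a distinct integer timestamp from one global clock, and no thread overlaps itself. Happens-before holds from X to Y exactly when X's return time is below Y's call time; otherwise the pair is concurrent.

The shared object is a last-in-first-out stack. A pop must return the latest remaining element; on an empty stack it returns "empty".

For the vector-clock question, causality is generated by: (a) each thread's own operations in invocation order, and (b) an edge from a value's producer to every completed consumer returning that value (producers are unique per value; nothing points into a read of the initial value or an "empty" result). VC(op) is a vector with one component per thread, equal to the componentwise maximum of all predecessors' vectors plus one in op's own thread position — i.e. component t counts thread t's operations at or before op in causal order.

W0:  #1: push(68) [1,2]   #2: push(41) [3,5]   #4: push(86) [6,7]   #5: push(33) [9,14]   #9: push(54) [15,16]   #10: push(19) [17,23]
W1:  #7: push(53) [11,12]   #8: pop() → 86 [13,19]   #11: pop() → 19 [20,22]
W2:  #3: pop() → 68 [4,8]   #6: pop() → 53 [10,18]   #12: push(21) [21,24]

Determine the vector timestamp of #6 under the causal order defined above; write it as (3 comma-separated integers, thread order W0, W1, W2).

root op #7, invoked 11: fresh clock plus W1's own tick → (0, 1, 0)
root op #1, invoked 1: fresh clock plus W0's own tick → (1, 0, 0)
#3, invoked 4, takes VC(#1)=(1, 0, 0) under max, adds 1 for W2 → (1, 0, 1)
#2, invoked 3, takes VC(#1)=(1, 0, 0) under max, adds 1 for W0 → (2, 0, 0)
#4, invoked 6, takes VC(#2)=(2, 0, 0) under max, adds 1 for W0 → (3, 0, 0)
#6, invoked 10, takes VC(#3)=(1, 0, 1), VC(#7)=(0, 1, 0) under max, adds 1 for W2 → (1, 1, 2)
#5, invoked 9, takes VC(#4)=(3, 0, 0) under max, adds 1 for W0 → (4, 0, 0)
#12, invoked 21, takes VC(#6)=(1, 1, 2) under max, adds 1 for W2 → (1, 1, 3)
#8, invoked 13, takes VC(#4)=(3, 0, 0), VC(#7)=(0, 1, 0) under max, adds 1 for W1 → (3, 2, 0)
#9, invoked 15, takes VC(#5)=(4, 0, 0) under max, adds 1 for W0 → (5, 0, 0)
#10, invoked 17, takes VC(#9)=(5, 0, 0) under max, adds 1 for W0 → (6, 0, 0)
#11, invoked 20, takes VC(#8)=(3, 2, 0), VC(#10)=(6, 0, 0) under max, adds 1 for W1 → (6, 3, 0)
target: VC(#6) = (1, 1, 2)

(1, 1, 2)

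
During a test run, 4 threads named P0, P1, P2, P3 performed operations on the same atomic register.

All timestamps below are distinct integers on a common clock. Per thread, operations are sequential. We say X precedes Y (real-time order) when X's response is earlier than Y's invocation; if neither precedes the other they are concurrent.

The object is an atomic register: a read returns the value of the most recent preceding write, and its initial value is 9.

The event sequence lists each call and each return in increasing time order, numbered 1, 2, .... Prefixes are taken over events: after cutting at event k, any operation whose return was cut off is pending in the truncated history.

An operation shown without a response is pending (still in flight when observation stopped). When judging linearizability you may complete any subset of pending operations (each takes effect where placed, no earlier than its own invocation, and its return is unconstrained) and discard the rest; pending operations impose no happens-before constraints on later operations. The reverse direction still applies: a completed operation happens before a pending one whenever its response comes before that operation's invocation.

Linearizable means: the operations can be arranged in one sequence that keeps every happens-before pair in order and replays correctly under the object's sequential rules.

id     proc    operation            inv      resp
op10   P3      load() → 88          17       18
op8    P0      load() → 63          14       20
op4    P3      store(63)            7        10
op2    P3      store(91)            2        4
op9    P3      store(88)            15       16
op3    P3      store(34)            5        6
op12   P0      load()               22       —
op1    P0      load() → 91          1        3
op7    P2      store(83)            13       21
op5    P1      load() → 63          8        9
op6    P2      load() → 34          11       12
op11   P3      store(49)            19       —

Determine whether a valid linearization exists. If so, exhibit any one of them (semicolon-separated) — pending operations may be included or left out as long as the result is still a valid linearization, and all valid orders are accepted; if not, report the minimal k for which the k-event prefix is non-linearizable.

not linearizable — minimal violating prefix: 12 events

prefix check: 1..11 passes, 1..12 fails once op6's time-12 response joins
real-time-consistent orders of the 6 completed operations: 4 — all fail the atomic register replay
sample order op1, op2, op3, op4, op5, op6 stalls at step 1 — op1 load() → 91 has no legal effect
sample order op1, op2, op3, op5, op4, op6 stalls at step 1 — op1 load() → 91 has no legal effect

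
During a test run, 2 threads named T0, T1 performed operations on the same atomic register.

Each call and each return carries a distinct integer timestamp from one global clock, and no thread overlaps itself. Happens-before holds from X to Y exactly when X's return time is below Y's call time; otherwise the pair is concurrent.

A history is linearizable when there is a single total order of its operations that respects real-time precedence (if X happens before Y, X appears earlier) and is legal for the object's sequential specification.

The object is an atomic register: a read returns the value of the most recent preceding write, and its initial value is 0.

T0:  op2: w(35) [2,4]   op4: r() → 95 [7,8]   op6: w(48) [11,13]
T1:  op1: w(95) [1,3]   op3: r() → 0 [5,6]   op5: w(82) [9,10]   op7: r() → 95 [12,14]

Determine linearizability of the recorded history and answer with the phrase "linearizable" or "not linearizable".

cut after 5 events: linearizable; cut after 6 events (op3 responds, time 6): not linearizable
2 orders of the 3 completed atomic register ops respect real time; none is legal
sample order op1, op2, op3 stalls at step 3 — op3 r() → 0 has no legal effect
sample order op2, op1, op3 stalls at step 3 — op3 r() → 0 has no legal effect

not linearizable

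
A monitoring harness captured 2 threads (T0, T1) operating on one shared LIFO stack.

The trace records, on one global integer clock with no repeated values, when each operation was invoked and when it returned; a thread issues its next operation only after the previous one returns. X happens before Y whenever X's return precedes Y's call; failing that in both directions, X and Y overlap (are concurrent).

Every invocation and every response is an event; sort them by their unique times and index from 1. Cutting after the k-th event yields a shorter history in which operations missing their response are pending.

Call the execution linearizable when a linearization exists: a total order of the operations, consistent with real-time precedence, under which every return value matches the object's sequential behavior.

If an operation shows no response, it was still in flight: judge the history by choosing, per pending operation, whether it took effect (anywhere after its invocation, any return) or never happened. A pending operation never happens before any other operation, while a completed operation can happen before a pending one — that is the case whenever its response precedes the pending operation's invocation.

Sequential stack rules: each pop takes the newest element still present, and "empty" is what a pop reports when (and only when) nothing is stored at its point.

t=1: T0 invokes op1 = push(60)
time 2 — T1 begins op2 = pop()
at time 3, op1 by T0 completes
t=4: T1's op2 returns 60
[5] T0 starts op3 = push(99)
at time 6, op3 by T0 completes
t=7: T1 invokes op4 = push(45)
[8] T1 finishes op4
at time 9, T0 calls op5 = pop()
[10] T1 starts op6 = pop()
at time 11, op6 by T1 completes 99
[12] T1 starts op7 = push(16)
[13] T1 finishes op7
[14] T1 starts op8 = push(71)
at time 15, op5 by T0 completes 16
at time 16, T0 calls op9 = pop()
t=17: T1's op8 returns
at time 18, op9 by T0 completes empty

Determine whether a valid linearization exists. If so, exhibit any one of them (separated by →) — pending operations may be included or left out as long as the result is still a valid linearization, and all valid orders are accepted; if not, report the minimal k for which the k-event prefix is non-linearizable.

already the first 15 events (up to op5's response at time 15) admit no linearization; the first 14 still do
all 6 real-time-respecting orders fail — 7 completed LIFO stack operations, no legal replay
include/drop combinations of the 1 pending operation (op8) were all tried; none helps
for example op1, op2, op3, op4, op5, op6, op7 (pending dropped) fails at step 5: op5 pop() → 16 is not legal there
for example op1, op2, op3, op4, op6, op5, op7 (pending dropped) fails at step 5: op6 pop() → 99 is not legal there

not linearizable — minimal violating prefix: 15 events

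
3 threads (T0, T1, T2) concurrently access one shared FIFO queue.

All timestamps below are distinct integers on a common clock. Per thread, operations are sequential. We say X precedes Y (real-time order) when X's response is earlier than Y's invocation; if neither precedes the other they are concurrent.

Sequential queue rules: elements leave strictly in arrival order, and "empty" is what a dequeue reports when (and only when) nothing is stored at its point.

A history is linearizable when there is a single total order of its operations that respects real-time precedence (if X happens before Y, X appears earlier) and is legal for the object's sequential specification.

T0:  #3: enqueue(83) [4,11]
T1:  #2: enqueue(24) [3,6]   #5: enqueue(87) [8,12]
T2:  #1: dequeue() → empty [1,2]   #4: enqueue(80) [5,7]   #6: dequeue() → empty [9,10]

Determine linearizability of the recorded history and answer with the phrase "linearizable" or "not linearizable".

prefix check: 1..9 passes, 1..10 fails once #6's time-10 response joins
all 2 real-time-respecting orders fail — 4 completed FIFO queue operations, no legal replay
completion choices over the 2 pending operations (#3, #5) were checked; none helps
take #1, #2, #4, #6 (pending dropped): step 4 already fails, because #6 dequeue() → empty cannot occur there
take #1, #4, #2, #6 (pending dropped): step 4 already fails, because #6 dequeue() → empty cannot occur there

not linearizable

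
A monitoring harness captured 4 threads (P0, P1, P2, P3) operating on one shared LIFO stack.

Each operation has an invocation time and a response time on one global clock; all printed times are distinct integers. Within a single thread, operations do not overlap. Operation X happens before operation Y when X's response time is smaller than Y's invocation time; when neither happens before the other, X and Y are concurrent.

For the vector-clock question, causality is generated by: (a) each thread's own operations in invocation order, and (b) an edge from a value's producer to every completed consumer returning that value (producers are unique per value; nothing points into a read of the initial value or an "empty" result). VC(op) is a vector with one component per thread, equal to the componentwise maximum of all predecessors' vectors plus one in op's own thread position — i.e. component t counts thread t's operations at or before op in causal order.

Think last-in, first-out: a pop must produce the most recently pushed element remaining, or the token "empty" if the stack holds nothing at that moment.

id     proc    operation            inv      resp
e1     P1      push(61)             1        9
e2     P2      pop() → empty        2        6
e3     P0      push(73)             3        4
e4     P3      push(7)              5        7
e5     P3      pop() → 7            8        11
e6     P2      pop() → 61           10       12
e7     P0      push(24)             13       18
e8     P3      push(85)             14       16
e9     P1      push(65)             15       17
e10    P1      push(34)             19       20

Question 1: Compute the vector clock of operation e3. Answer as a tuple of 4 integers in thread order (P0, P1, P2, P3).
Answer: (1, 0, 0, 0)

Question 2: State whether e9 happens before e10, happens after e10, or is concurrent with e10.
Answer: before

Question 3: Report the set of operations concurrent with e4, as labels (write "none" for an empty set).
Answer: e1, e2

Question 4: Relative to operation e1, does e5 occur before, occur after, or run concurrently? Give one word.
Answer: concurrent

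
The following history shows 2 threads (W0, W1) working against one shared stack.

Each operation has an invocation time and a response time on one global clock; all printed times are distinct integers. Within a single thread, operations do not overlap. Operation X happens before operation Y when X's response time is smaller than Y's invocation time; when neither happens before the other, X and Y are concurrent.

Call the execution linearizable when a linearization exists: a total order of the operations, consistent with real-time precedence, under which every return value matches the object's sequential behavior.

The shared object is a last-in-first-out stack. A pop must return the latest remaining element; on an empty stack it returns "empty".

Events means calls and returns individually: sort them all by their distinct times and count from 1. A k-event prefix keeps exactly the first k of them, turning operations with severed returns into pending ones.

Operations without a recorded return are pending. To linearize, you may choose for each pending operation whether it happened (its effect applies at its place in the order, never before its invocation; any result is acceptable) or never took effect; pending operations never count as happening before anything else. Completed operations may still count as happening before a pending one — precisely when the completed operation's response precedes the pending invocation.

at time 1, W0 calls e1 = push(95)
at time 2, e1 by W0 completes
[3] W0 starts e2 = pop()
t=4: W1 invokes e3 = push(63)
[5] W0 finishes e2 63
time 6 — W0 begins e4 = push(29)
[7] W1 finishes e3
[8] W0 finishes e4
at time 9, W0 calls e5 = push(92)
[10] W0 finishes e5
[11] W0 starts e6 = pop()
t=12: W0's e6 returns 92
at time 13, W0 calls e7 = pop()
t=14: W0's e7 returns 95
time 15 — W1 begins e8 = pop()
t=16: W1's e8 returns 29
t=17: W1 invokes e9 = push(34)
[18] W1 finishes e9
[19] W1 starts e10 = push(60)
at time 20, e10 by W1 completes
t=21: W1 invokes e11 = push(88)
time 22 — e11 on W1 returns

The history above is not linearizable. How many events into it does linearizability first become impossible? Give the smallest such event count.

14

events 1..13 are linearizable, e.g. via e1, e3, e2, e4, e5, e6:
step 1: e1 push(95) — stack <95>
step 2: e3 push(63) — stack <95,63>
step 3: e2 pop() → 63 — stack <95>
step 4: e4 push(29) — stack <95,29>
step 5: e5 push(92) — stack <95,29,92>
step 6: e6 pop() → 92 — stack <95,29>
adding event 14 (e7 responds at 14) leaves no legal real-time order
sample order e1, e2, e3, e4, e5, e6, e7 stalls at step 2 — e2 pop() → 63 has no legal effect
sample order e1, e2, e4, e3, e5, e6, e7 stalls at step 2 — e2 pop() → 63 has no legal effect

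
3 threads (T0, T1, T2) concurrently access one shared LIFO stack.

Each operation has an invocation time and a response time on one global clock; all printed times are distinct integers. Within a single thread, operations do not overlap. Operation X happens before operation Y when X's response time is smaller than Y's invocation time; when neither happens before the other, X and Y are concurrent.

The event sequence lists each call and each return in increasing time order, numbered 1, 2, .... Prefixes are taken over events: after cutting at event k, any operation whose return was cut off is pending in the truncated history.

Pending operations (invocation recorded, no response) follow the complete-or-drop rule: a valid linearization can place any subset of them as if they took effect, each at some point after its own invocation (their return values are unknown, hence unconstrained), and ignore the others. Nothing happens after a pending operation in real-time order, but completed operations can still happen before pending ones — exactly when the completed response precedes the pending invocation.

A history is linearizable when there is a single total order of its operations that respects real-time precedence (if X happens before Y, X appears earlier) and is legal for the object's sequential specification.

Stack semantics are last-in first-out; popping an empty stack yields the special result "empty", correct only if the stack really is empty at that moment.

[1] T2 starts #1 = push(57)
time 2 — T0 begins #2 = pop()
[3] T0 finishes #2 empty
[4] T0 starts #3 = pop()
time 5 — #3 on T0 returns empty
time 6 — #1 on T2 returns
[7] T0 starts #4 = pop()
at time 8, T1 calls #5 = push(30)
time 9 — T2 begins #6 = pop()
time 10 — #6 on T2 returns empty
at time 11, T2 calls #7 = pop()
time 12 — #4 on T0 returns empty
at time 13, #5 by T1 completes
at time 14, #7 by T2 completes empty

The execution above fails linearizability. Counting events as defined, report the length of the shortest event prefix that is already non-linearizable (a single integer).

12

events 1..11 are still linearizable — one witness is #2, #3, #1, #4, #6:
after step 1 (#2 pop() → empty): stack <>
after step 2 (#3 pop() → empty): stack <>
after step 3 (#1 push(57)): stack <57>
after step 4 (#4 pop() (pending, included)): stack <>
after step 5 (#6 pop() → empty): stack <>
event 12 — #4's response, time 12 — after it, nothing linearizes
completion choices over the 2 pending operations (#5, #7) were checked; none helps
one such order, #1, #2, #3, #4, #6 (pending dropped), breaks at step 2 where #2 pop() → empty is illegal
one such order, #1, #2, #3, #6, #4 (pending dropped), breaks at step 2 where #2 pop() → empty is illegal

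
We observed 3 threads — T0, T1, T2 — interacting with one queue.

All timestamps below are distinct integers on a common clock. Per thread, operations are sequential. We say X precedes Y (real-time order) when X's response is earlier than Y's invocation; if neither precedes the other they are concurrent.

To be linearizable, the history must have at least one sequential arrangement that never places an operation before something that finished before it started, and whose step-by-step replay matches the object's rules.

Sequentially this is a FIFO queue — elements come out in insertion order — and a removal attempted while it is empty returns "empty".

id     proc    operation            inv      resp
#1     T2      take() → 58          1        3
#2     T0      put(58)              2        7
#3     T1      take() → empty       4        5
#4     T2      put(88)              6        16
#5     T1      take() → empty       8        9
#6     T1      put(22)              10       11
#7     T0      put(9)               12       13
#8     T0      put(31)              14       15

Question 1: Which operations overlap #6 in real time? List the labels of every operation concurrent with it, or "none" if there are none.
#6 spans [10,11]; an op avoiding the whole window 10..11 is ordered, any other is concurrent
#1 [1,3]: before
#2 [2,7]: before
#3 [4,5]: before
#4 [6,16]: concurrent
#5 [8,9]: before
#7 [12,13]: after
#8 [14,15]: after

#4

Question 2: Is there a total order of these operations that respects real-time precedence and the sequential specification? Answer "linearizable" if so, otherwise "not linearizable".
witness order: #2, #1, #3, #5, #4, #6, #7, #8
after step 1 (#2 put(58)): queue <58>
after step 2 (#1 take() → 58): queue <>
after step 3 (#3 take() → empty): queue <>
after step 4 (#5 take() → empty): queue <>
after step 5 (#4 put(88)): queue <88>
after step 6 (#6 put(22)): queue <88,22>
after step 7 (#7 put(9)): queue <88,22,9>
after step 8 (#8 put(31)): queue <88,22,9,31>

linearizable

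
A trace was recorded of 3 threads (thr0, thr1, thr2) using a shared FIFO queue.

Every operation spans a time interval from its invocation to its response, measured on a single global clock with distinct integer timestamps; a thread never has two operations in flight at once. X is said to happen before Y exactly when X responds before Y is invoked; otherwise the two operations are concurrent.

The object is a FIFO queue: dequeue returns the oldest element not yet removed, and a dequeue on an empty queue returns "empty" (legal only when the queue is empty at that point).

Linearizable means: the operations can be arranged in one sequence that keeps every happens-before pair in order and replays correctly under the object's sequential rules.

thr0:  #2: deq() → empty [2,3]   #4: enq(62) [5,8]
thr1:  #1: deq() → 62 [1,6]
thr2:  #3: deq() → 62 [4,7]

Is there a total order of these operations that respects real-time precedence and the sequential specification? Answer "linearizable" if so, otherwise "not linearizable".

not linearizable

prefix check: 1..6 passes, 1..7 fails once #3's time-7 response joins
all 3 real-time-respecting orders fail — 3 completed FIFO queue operations, no legal replay
completion choices over the 1 pending operation (#4) were checked; none helps
one such order, #1, #2, #3 (pending dropped), breaks at step 1 where #1 deq() → 62 is illegal
one such order, #2, #1, #3 (pending dropped), breaks at step 2 where #1 deq() → 62 is illegal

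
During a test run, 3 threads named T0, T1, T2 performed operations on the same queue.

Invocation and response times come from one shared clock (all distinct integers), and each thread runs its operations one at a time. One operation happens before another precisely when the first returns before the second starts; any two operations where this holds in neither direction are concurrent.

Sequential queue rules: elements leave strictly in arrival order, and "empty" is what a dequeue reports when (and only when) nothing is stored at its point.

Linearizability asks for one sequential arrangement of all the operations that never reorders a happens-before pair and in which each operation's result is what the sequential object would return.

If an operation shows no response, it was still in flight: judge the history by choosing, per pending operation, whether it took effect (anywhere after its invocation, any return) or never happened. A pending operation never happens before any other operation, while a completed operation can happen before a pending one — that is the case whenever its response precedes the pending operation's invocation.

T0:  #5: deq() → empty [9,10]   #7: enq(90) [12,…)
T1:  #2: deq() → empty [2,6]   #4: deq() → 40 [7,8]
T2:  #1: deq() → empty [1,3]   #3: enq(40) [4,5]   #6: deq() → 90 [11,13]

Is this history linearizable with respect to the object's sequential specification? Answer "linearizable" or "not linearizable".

linearizable

one valid linearization: #1, #2, #3, #4, #5, #7, #6
1. #1 deq() → empty, leaving queue <>
2. #2 deq() → empty, leaving queue <>
3. #3 enq(40), leaving queue <40>
4. #4 deq() → 40, leaving queue <>
5. #5 deq() → empty, leaving queue <>
6. #7 enq(90) (pending, included), leaving queue <90>
7. #6 deq() → 90, leaving queue <>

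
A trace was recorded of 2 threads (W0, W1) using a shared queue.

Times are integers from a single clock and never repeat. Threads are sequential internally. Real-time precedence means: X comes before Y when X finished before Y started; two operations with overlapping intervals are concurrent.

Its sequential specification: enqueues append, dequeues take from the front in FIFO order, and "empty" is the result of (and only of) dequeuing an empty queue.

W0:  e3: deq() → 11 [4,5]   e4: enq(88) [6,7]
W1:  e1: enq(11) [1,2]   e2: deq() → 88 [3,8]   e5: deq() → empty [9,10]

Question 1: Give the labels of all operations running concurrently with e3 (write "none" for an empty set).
e2

overlap test against e3 [4,5]: concurrent iff the interval meets 4..5
e1 [1,2]: before
e2 [3,8]: concurrent
e4 [6,7]: after
e5 [9,10]: after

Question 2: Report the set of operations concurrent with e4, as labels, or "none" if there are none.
e2

e4 spans [6,7]; an op avoiding the whole window 6..7 is ordered, any other is concurrent
e1 [1,2]: before
e2 [3,8]: concurrent
e3 [4,5]: before
e5 [9,10]: after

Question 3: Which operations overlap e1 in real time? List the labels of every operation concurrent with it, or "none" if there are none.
none

concurrent with e1 ([1,2]): every op whose interval crosses 1..2
e2 [3,8]: after
e3 [4,5]: after
e4 [6,7]: after
e5 [9,10]: after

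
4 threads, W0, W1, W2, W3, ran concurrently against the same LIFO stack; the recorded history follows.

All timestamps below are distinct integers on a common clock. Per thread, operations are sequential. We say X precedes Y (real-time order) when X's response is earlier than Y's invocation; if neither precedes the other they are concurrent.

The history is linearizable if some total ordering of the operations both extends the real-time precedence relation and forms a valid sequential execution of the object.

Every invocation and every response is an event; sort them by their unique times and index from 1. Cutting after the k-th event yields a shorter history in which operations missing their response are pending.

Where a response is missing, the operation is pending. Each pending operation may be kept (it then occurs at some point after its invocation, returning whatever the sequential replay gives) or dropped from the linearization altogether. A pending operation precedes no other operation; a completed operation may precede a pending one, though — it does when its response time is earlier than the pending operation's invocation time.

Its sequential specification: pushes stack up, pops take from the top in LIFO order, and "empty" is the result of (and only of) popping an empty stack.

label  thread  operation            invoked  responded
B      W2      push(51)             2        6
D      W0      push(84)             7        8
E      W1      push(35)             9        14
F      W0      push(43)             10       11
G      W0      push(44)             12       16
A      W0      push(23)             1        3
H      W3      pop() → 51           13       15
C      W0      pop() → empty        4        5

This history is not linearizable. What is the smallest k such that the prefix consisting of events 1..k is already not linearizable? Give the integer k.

one valid order for events 1..4 is A:
1. A push(23), leaving stack <23>
event 5 — C's response, time 5 — after it, nothing linearizes
including or dropping the 1 pending operation (B) in any combination fails
take A, C (pending dropped): step 2 already fails, because C pop() → empty cannot occur there

5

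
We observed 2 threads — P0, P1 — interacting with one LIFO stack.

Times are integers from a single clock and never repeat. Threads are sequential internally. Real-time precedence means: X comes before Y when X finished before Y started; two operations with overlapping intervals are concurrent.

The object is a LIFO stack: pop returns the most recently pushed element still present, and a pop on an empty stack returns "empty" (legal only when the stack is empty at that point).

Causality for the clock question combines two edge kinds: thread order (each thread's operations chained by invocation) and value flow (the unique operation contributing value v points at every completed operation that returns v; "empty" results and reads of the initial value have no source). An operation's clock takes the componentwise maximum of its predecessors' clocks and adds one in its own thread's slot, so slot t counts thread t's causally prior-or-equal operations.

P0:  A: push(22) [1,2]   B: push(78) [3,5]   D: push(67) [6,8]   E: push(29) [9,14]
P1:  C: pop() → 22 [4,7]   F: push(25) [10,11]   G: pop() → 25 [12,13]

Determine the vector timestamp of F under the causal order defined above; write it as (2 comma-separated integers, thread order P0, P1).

invoked at 1, A has no predecessors; its own P0 bump gives (1, 0)
VC(C, invoked at 4): max of VC(A)=(1, 0), then +1 on thread P1 → (1, 1)
VC(B, invoked at 3): max of VC(A)=(1, 0), then +1 on thread P0 → (2, 0)
VC(F, invoked at 10): max of VC(C)=(1, 1), then +1 on thread P1 → (1, 2)
VC(D, invoked at 6): max of VC(B)=(2, 0), then +1 on thread P0 → (3, 0)
VC(G, invoked at 12): max of VC(F)=(1, 2), then +1 on thread P1 → (1, 3)
VC(E, invoked at 9): max of VC(D)=(3, 0), then +1 on thread P0 → (4, 0)
target: VC(F) = (1, 2)

(1, 2)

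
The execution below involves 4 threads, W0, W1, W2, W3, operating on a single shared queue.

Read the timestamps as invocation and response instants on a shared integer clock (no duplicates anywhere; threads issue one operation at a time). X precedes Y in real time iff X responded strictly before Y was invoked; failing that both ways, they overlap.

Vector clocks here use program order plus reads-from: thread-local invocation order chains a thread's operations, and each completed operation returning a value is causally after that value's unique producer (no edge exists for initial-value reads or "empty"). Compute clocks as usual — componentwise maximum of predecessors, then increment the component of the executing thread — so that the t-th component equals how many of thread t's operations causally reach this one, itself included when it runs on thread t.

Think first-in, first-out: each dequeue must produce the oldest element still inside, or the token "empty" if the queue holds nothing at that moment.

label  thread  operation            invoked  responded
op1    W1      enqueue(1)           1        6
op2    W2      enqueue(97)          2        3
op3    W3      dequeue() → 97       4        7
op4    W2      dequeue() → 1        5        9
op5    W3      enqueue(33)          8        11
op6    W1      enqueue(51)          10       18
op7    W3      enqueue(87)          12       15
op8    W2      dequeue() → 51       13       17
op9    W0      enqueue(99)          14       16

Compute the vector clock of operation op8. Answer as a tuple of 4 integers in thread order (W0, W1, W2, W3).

(0, 2, 3, 0)

VC(op2, invoked at 2): no causal predecessors; +1 on W2 → (0, 0, 1, 0)
VC(op1, invoked at 1): no causal predecessors; +1 on W1 → (0, 1, 0, 0)
VC(op9, invoked at 14): no causal predecessors; +1 on W0 → (1, 0, 0, 0)
op3, invoked 4, takes VC(op2)=(0, 0, 1, 0) under max, adds 1 for W3 → (0, 0, 1, 1)
op6, invoked 10, takes VC(op1)=(0, 1, 0, 0) under max, adds 1 for W1 → (0, 2, 0, 0)
op5, invoked 8, takes VC(op3)=(0, 0, 1, 1) under max, adds 1 for W3 → (0, 0, 1, 2)
op4, invoked 5, takes VC(op1)=(0, 1, 0, 0), VC(op2)=(0, 0, 1, 0) under max, adds 1 for W2 → (0, 1, 2, 0)
op7, invoked 12, takes VC(op5)=(0, 0, 1, 2) under max, adds 1 for W3 → (0, 0, 1, 3)
op8, invoked 13, takes VC(op4)=(0, 1, 2, 0), VC(op6)=(0, 2, 0, 0) under max, adds 1 for W2 → (0, 2, 3, 0)
target: VC(op8) = (0, 2, 3, 0)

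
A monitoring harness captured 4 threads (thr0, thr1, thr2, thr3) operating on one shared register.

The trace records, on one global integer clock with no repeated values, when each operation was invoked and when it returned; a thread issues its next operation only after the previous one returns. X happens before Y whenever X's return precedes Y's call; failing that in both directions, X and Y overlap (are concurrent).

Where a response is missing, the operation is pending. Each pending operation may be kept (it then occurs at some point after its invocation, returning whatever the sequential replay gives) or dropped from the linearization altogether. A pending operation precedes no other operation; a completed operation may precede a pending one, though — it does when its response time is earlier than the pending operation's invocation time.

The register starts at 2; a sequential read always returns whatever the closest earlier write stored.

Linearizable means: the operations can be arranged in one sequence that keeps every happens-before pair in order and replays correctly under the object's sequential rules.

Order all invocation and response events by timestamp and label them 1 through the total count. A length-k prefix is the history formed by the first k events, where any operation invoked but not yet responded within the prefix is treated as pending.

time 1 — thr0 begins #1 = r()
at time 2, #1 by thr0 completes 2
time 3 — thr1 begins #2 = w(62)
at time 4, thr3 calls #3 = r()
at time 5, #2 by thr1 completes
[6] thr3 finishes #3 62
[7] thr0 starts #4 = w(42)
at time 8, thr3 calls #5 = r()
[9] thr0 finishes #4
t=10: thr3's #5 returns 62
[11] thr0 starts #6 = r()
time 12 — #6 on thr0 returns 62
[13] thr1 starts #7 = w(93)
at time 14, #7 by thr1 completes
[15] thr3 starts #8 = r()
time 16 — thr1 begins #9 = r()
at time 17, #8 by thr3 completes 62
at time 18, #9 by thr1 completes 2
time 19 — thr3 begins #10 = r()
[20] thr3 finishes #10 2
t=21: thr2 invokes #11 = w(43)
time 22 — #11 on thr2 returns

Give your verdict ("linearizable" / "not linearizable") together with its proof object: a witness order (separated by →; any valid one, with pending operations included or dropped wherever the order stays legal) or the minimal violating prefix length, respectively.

the violation lands at event 12, #6's response at time 12: events 1..11 linearize, events 1..12 do not
real-time-consistent orders of the 6 completed operations: 4 — all fail the register replay
for example #1, #2, #3, #4, #5, #6 fails at step 5: #5 r() → 62 is not legal there
for example #1, #2, #3, #5, #4, #6 fails at step 6: #6 r() → 62 is not legal there

not linearizable — minimal violating prefix: 12 events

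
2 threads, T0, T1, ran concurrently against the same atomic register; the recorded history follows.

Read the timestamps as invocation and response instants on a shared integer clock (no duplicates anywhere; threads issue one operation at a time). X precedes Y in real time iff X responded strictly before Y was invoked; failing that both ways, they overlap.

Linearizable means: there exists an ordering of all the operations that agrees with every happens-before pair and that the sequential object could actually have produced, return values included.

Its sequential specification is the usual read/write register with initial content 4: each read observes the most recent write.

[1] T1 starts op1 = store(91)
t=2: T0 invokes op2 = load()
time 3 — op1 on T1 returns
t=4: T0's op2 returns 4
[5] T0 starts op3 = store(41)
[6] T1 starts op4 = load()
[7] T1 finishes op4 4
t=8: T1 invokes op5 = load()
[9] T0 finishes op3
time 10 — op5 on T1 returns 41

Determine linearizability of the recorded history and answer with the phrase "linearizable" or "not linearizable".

through event 6 a valid linearization exists; event 7 (op4 responding at time 7) ends that
all 2 real-time-respecting orders fail — 3 completed atomic register operations, no legal replay
no completion choice of the 1 pending operation (op3) rescues it — every subset was tried
sample order op1, op2, op4 (pending dropped) stalls at step 2 — op2 load() → 4 has no legal effect
sample order op2, op1, op4 (pending dropped) stalls at step 3 — op4 load() → 4 has no legal effect

not linearizable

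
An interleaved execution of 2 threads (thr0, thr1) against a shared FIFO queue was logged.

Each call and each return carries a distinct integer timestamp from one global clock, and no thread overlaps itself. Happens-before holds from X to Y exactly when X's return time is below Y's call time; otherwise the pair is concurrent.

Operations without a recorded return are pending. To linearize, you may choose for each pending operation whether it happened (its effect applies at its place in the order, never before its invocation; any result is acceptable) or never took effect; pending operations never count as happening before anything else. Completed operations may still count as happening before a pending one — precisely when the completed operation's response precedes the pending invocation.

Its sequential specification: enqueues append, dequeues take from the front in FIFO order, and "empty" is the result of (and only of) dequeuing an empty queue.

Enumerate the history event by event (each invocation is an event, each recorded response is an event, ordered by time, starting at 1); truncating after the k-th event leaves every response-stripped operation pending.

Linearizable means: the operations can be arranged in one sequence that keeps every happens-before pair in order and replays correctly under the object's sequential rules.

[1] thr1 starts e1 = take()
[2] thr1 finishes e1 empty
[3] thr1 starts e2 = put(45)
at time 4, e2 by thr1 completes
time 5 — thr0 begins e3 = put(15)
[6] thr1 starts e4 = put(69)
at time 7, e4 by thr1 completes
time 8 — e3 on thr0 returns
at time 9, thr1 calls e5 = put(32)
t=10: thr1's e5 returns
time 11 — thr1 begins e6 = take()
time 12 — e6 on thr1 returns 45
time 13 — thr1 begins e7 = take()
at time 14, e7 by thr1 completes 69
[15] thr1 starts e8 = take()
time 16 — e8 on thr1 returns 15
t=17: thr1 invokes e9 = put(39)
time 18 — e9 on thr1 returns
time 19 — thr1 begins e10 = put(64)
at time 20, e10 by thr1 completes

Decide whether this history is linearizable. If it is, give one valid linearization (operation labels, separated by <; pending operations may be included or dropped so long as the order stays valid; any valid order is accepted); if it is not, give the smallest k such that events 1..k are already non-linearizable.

linearizable — witness: e1 < e2 < e4 < e3 < e5 < e6 < e7 < e8 < e9 < e10

step 1: e1 take() → empty — queue <>
step 2: e2 put(45) — queue <45>
step 3: e4 put(69) — queue <45,69>
step 4: e3 put(15) — queue <45,69,15>
step 5: e5 put(32) — queue <45,69,15,32>
step 6: e6 take() → 45 — queue <69,15,32>
step 7: e7 take() → 69 — queue <15,32>
step 8: e8 take() → 15 — queue <32>
step 9: e9 put(39) — queue <32,39>
step 10: e10 put(64) — queue <32,39,64>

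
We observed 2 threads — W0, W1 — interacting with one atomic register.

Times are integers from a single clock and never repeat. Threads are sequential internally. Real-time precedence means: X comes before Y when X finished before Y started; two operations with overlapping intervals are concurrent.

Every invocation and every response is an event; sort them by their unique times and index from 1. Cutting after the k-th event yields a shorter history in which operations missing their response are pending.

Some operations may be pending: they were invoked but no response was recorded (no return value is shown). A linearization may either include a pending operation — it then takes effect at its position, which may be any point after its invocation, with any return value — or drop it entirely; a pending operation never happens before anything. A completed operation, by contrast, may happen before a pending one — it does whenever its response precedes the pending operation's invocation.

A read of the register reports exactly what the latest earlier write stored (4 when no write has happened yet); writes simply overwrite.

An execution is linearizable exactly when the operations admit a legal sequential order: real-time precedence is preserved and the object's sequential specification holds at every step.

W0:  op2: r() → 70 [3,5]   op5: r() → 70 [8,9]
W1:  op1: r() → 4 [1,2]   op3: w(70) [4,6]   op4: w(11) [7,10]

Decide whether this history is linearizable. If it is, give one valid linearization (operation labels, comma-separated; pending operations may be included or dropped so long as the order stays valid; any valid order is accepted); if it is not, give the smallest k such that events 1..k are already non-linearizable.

linearizable — witness: op1, op3, op2, op5, op4

step 1: op1 r() → 4 — value 4
step 2: op3 w(70) — value 70
step 3: op2 r() → 70 — value 70
step 4: op5 r() → 70 — value 70
step 5: op4 w(11) — value 11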